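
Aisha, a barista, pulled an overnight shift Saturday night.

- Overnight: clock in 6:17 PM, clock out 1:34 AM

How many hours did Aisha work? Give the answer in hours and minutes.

7 h 17 min

Overnight: 6:17 PM → midnight = 5 h 43 min; midnight → 1:34 AM = 1 h 34 min; span 7 h 17 min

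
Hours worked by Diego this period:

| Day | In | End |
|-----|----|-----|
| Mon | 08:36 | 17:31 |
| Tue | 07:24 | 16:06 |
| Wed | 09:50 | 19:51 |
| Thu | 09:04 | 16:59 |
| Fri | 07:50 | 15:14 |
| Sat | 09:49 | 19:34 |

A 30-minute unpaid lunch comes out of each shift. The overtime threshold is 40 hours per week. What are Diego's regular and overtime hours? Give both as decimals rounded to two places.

Regular 40.00 hours, overtime 9.70 hours

Mon: 08:36–17:31 = 8 h 55 min; less 30 min break → 8 h 25 min
Tue: 07:24–16:06 = 8 h 42 min; less 30 min break → 8 h 12 min
Wed: 09:50–19:51 = 10 h 1 min; less 30 min break → 9 h 31 min
Thu: 09:04–16:59 = 7 h 55 min; less 30 min break → 7 h 25 min
Fri: 07:50–15:14 = 7 h 24 min; less 30 min break → 6 h 54 min
Sat: 09:49–19:34 = 9 h 45 min; less 30 min break → 9 h 15 min
Total worked: 49 h 42 min = 49.70 h.
Threshold 40 h → overtime 9 h 42 min, regular 40 h 0 min.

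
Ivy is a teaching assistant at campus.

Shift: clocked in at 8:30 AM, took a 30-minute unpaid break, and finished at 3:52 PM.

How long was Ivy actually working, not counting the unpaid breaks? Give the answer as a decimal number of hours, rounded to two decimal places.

6.87 hours

Shift: 8:30 AM–3:52 PM = 7 h 22 min; less 30 min break → 6 h 52 min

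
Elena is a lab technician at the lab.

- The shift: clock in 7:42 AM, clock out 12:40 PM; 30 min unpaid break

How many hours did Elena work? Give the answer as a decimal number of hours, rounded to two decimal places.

4.47 hours

The shift: 7:42 AM–12:40 PM = 4 h 58 min; less 30 min break → 4 h 28 min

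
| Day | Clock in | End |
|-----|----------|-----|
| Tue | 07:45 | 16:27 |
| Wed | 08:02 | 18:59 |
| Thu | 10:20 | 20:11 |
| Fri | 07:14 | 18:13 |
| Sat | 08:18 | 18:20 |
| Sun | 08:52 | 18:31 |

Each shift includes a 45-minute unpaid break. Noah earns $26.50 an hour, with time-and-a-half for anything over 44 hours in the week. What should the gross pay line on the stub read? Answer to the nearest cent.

$1629.75

Tue: 07:45–16:27 = 8 h 42 min; less 45 min break → 7 h 57 min
Wed: 08:02–18:59 = 10 h 57 min; less 45 min break → 10 h 12 min
Thu: 10:20–20:11 = 9 h 51 min; less 45 min break → 9 h 6 min
Fri: 07:14–18:13 = 10 h 59 min; less 45 min break → 10 h 14 min
Sat: 08:18–18:20 = 10 h 2 min; less 45 min break → 9 h 17 min
Sun: 08:52–18:31 = 9 h 39 min; less 45 min break → 8 h 54 min
Total worked: 55 h 40 min = 3340 min.
Regular 44 h 0 min = 2640 min at $26.50/h; overtime 11 h 40 min = 700 min at $39.75/h.
Pay = (2640 × $26.50 + 700 × $39.75) ÷ 60 = $1629.75.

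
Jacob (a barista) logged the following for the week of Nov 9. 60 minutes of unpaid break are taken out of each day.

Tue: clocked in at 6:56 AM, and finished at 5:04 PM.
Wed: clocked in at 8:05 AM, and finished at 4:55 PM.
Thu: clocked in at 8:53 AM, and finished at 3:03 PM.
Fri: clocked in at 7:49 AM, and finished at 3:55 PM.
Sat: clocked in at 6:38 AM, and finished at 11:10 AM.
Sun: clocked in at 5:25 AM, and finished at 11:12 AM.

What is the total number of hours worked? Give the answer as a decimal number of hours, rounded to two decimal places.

Tue: 6:56 AM–5:04 PM = 10 h 8 min; less 60 min break → 9 h 8 min
Wed: 8:05 AM–4:55 PM = 8 h 50 min; less 60 min break → 7 h 50 min
Thu: 8:53 AM–3:03 PM = 6 h 10 min; less 60 min break → 5 h 10 min
Fri: 7:49 AM–3:55 PM = 8 h 6 min; less 60 min break → 7 h 6 min
Sat: 6:38 AM–11:10 AM = 4 h 32 min; less 60 min break → 3 h 32 min
Sun: 5:25 AM–11:12 AM = 5 h 47 min; less 60 min break → 4 h 47 min
Total: 9 h 8 min + 7 h 50 min + 5 h 10 min + 7 h 6 min + 3 h 32 min + 4 h 47 min = 37 h 33 min.

37.55 hours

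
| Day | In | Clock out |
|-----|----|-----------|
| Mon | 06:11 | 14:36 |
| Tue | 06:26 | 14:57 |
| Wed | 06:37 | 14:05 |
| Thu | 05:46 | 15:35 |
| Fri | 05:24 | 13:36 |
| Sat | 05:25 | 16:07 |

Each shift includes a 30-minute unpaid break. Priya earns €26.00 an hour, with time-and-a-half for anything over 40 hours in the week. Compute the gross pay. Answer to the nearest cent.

€1434.55

Mon: 06:11–14:36 = 8 h 25 min; less 30 min break → 7 h 55 min
Tue: 06:26–14:57 = 8 h 31 min; less 30 min break → 8 h 1 min
Wed: 06:37–14:05 = 7 h 28 min; less 30 min break → 6 h 58 min
Thu: 05:46–15:35 = 9 h 49 min; less 30 min break → 9 h 19 min
Fri: 05:24–13:36 = 8 h 12 min; less 30 min break → 7 h 42 min
Sat: 05:25–16:07 = 10 h 42 min; less 30 min break → 10 h 12 min
Total worked: 50 h 7 min = 3007 min.
Regular 40 h 0 min = 2400 min at €26.00/h; overtime 10 h 7 min = 607 min at €39.00/h.
Pay = (2400 × €26.00 + 607 × €39.00) ÷ 60 = €1434.55.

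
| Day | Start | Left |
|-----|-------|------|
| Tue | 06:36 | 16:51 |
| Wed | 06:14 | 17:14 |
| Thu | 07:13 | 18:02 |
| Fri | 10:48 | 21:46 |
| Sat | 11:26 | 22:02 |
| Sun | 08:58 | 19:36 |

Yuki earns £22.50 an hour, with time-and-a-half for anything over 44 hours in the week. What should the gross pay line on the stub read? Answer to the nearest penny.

Tue: 06:36–16:51 = 10 h 15 min
Wed: 06:14–17:14 = 11 h 0 min
Thu: 07:13–18:02 = 10 h 49 min
Fri: 10:48–21:46 = 10 h 58 min
Sat: 11:26–22:02 = 10 h 36 min
Sun: 08:58–19:36 = 10 h 38 min
Total worked: 64 h 16 min = 3856 min.
Regular 44 h 0 min = 2640 min at £22.50/h; overtime 20 h 16 min = 1216 min at £33.75/h.
Pay = (2640 × £22.50 + 1216 × £33.75) ÷ 60 = £1674.00.

£1674.00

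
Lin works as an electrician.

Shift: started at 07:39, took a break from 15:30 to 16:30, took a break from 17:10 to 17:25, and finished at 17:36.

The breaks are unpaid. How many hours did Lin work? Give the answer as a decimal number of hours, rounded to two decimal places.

8.70 hours

Shift: 07:39–17:36 = 9 h 57 min; less 75 min break → 8 h 42 min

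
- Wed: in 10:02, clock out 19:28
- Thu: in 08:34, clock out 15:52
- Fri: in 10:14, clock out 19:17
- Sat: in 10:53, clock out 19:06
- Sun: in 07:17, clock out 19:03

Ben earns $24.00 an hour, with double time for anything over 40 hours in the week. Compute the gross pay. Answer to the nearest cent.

Wed: 10:02–19:28 = 9 h 26 min
Thu: 08:34–15:52 = 7 h 18 min
Fri: 10:14–19:17 = 9 h 3 min
Sat: 10:53–19:06 = 8 h 13 min
Sun: 07:17–19:03 = 11 h 46 min
Total worked: 45 h 46 min = 2746 min.
Regular 40 h 0 min = 2400 min at $24.00/h; overtime 5 h 46 min = 346 min at $48.00/h.
Pay = (2400 × $24.00 + 346 × $48.00) ÷ 60 = $1236.80.

$1236.80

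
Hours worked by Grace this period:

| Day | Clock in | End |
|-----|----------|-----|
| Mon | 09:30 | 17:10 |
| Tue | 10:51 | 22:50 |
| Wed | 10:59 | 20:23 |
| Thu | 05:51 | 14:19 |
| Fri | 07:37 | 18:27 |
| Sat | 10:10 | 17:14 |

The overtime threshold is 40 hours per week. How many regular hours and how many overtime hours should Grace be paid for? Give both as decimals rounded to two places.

Mon: 09:30–17:10 = 7 h 40 min
Tue: 10:51–22:50 = 11 h 59 min
Wed: 10:59–20:23 = 9 h 24 min
Thu: 05:51–14:19 = 8 h 28 min
Fri: 07:37–18:27 = 10 h 50 min
Sat: 10:10–17:14 = 7 h 4 min
Total worked: 55 h 25 min = 55.42 h.
Threshold 40 h → overtime 15 h 25 min, regular 40 h 0 min.

Regular 40.00 hours, overtime 15.42 hours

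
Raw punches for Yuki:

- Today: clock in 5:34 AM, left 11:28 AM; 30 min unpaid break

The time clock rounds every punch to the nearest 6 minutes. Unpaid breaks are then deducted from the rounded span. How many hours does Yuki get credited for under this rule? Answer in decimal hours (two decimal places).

Today: in 5:34 AM→5:36 AM, out 11:28 AM→11:30 AM; 5 h 54 min − 30 min = 5 h 24 min

5.40 hours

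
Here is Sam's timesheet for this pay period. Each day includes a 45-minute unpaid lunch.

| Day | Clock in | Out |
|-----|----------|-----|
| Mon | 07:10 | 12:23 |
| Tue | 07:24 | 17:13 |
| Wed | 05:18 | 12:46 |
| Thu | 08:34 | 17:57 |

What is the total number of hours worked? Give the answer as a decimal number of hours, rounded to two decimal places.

Mon: 07:10–12:23 = 5 h 13 min; less 45 min break → 4 h 28 min
Tue: 07:24–17:13 = 9 h 49 min; less 45 min break → 9 h 4 min
Wed: 05:18–12:46 = 7 h 28 min; less 45 min break → 6 h 43 min
Thu: 08:34–17:57 = 9 h 23 min; less 45 min break → 8 h 38 min
Total: 4 h 28 min + 9 h 4 min + 6 h 43 min + 8 h 38 min = 28 h 53 min.

28.88 hours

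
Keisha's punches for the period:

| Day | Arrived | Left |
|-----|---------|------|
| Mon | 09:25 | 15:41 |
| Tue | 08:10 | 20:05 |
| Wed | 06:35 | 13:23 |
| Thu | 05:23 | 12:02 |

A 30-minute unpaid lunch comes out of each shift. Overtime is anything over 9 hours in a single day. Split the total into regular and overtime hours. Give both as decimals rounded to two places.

Regular 27.22 hours, overtime 2.42 hours

Mon: 09:25–15:41 = 6 h 16 min; less 30 min break → 5 h 46 min
Tue: 08:10–20:05 = 11 h 55 min; less 30 min break → 11 h 25 min
Wed: 06:35–13:23 = 6 h 48 min; less 30 min break → 6 h 18 min
Thu: 05:23–12:02 = 6 h 39 min; less 30 min break → 6 h 9 min
Mon reg 5 h 46 min / OT 0 h 0 min; Tue reg 9 h 0 min / OT 2 h 25 min; Wed reg 6 h 18 min / OT 0 h 0 min; Thu reg 6 h 9 min / OT 0 h 0 min.
Totals: regular 27 h 13 min, overtime 2 h 25 min.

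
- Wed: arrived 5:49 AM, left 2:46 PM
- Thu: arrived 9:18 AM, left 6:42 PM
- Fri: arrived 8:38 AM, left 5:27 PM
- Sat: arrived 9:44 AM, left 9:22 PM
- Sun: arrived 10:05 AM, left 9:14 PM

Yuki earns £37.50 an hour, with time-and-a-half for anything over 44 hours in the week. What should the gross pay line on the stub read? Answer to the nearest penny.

Wed: 5:49 AM–2:46 PM = 8 h 57 min
Thu: 9:18 AM–6:42 PM = 9 h 24 min
Fri: 8:38 AM–5:27 PM = 8 h 49 min
Sat: 9:44 AM–9:22 PM = 11 h 38 min
Sun: 10:05 AM–9:14 PM = 11 h 9 min
Total worked: 49 h 57 min = 2997 min.
Regular 44 h 0 min = 2640 min at £37.50/h; overtime 5 h 57 min = 357 min at £56.25/h.
Pay = (2640 × £37.50 + 357 × £56.25) ÷ 60 = £1984.69.

£1984.69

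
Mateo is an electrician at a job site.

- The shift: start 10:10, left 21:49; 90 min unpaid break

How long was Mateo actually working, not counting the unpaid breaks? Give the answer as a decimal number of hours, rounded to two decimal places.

10.15 hours

The shift: 10:10–21:49 = 11 h 39 min; less 90 min break → 10 h 9 min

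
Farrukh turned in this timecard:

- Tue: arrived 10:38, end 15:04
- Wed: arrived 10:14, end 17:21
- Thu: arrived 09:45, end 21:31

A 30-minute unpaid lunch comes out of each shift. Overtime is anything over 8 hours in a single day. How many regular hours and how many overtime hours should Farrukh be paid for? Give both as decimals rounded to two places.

Regular 18.55 hours, overtime 3.27 hours

Tue: 10:38–15:04 = 4 h 26 min; less 30 min break → 3 h 56 min
Wed: 10:14–17:21 = 7 h 7 min; less 30 min break → 6 h 37 min
Thu: 09:45–21:31 = 11 h 46 min; less 30 min break → 11 h 16 min
Tue reg 3 h 56 min / OT 0 h 0 min; Wed reg 6 h 37 min / OT 0 h 0 min; Thu reg 8 h 0 min / OT 3 h 16 min.
Totals: regular 18 h 33 min, overtime 3 h 16 min.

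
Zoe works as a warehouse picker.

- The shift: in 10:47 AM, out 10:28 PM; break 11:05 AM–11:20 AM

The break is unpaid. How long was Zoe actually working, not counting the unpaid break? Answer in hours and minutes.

The shift: 10:47 AM–10:28 PM = 11 h 41 min; less 15 min break → 11 h 26 min

11 h 26 min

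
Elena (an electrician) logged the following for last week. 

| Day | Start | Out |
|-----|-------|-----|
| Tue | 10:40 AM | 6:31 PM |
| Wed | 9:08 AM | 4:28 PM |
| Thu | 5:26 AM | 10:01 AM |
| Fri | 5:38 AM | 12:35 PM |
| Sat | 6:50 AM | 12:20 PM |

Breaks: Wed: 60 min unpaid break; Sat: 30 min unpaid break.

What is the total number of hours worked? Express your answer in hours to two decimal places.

Tue: 10:40 AM–6:31 PM = 7 h 51 min
Wed: 9:08 AM–4:28 PM = 7 h 20 min; less 60 min break → 6 h 20 min
Thu: 5:26 AM–10:01 AM = 4 h 35 min
Fri: 5:38 AM–12:35 PM = 6 h 57 min
Sat: 6:50 AM–12:20 PM = 5 h 30 min; less 30 min break → 5 h 0 min
Total: 7 h 51 min + 6 h 20 min + 4 h 35 min + 6 h 57 min + 5 h 0 min = 30 h 43 min.

30.72 hours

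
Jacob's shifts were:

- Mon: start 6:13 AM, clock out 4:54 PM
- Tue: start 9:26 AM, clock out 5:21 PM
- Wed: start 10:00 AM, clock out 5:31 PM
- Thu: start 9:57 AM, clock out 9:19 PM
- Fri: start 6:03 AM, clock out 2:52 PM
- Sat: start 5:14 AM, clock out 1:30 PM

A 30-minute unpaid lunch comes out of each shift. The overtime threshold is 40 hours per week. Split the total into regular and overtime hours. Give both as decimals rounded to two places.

Regular 40.00 hours, overtime 11.57 hours

Mon: 6:13 AM–4:54 PM = 10 h 41 min; less 30 min break → 10 h 11 min
Tue: 9:26 AM–5:21 PM = 7 h 55 min; less 30 min break → 7 h 25 min
Wed: 10:00 AM–5:31 PM = 7 h 31 min; less 30 min break → 7 h 1 min
Thu: 9:57 AM–9:19 PM = 11 h 22 min; less 30 min break → 10 h 52 min
Fri: 6:03 AM–2:52 PM = 8 h 49 min; less 30 min break → 8 h 19 min
Sat: 5:14 AM–1:30 PM = 8 h 16 min; less 30 min break → 7 h 46 min
Total worked: 51 h 34 min = 51.57 h.
Threshold 40 h → overtime 11 h 34 min, regular 40 h 0 min.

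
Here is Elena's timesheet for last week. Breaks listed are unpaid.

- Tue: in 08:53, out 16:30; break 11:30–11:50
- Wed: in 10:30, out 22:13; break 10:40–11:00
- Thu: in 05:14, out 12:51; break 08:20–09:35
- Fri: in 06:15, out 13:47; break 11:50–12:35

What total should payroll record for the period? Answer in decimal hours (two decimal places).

Tue: 08:53–16:30 = 7 h 37 min; less 20 min break → 7 h 17 min
Wed: 10:30–22:13 = 11 h 43 min; less 20 min break → 11 h 23 min
Thu: 05:14–12:51 = 7 h 37 min; less 75 min break → 6 h 22 min
Fri: 06:15–13:47 = 7 h 32 min; less 45 min break → 6 h 47 min
Total: 7 h 17 min + 11 h 23 min + 6 h 22 min + 6 h 47 min = 31 h 49 min.

31.82 hours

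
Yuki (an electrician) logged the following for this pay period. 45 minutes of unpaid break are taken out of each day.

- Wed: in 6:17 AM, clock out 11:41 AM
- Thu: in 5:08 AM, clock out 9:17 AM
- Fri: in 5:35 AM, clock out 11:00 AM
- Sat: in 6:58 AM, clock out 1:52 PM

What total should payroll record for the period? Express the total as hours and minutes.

18 h 52 min

Wed: 6:17 AM–11:41 AM = 5 h 24 min; less 45 min break → 4 h 39 min
Thu: 5:08 AM–9:17 AM = 4 h 9 min; less 45 min break → 3 h 24 min
Fri: 5:35 AM–11:00 AM = 5 h 25 min; less 45 min break → 4 h 40 min
Sat: 6:58 AM–1:52 PM = 6 h 54 min; less 45 min break → 6 h 9 min
Total: 4 h 39 min + 3 h 24 min + 4 h 40 min + 6 h 9 min = 18 h 52 min.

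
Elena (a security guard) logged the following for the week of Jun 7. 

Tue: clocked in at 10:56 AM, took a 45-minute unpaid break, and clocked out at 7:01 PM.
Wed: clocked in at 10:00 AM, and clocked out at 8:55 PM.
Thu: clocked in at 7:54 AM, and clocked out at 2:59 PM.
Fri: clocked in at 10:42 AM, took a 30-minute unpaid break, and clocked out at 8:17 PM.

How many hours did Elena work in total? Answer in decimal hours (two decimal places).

34.42 hours

Tue: 10:56 AM–7:01 PM = 8 h 5 min; less 45 min break → 7 h 20 min
Wed: 10:00 AM–8:55 PM = 10 h 55 min
Thu: 7:54 AM–2:59 PM = 7 h 5 min
Fri: 10:42 AM–8:17 PM = 9 h 35 min; less 30 min break → 9 h 5 min
Total: 7 h 20 min + 10 h 55 min + 7 h 5 min + 9 h 5 min = 34 h 25 min.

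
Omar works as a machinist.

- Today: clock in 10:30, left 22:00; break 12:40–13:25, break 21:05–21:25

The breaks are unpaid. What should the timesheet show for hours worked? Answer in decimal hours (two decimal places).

10.42 hours

Today: 10:30–22:00 = 11 h 30 min; less 65 min break → 10 h 25 min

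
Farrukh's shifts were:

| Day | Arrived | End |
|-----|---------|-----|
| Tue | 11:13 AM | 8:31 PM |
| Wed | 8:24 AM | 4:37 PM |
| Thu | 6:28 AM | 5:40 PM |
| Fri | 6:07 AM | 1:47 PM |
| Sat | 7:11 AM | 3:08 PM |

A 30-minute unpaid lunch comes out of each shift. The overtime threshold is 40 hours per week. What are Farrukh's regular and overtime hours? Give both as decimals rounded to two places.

Regular 40.00 hours, overtime 1.83 hours

Tue: 11:13 AM–8:31 PM = 9 h 18 min; less 30 min break → 8 h 48 min
Wed: 8:24 AM–4:37 PM = 8 h 13 min; less 30 min break → 7 h 43 min
Thu: 6:28 AM–5:40 PM = 11 h 12 min; less 30 min break → 10 h 42 min
Fri: 6:07 AM–1:47 PM = 7 h 40 min; less 30 min break → 7 h 10 min
Sat: 7:11 AM–3:08 PM = 7 h 57 min; less 30 min break → 7 h 27 min
Total worked: 41 h 50 min = 41.83 h.
Threshold 40 h → overtime 1 h 50 min, regular 40 h 0 min.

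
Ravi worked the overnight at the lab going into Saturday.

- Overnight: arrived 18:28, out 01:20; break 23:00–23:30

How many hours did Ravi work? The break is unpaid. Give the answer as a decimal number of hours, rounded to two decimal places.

Overnight: 18:28 → midnight = 5 h 32 min; midnight → 01:20 = 1 h 20 min; span 6 h 52 min; less 30 min break → 6 h 22 min

6.37 hours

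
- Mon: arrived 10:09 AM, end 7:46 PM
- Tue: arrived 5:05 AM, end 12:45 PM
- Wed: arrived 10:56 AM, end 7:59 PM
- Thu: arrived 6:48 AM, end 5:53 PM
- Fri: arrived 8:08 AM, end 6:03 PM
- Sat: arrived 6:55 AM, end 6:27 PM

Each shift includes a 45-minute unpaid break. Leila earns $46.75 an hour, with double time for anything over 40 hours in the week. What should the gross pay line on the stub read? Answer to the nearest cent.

$3213.28

Mon: 10:09 AM–7:46 PM = 9 h 37 min; less 45 min break → 8 h 52 min
Tue: 5:05 AM–12:45 PM = 7 h 40 min; less 45 min break → 6 h 55 min
Wed: 10:56 AM–7:59 PM = 9 h 3 min; less 45 min break → 8 h 18 min
Thu: 6:48 AM–5:53 PM = 11 h 5 min; less 45 min break → 10 h 20 min
Fri: 8:08 AM–6:03 PM = 9 h 55 min; less 45 min break → 9 h 10 min
Sat: 6:55 AM–6:27 PM = 11 h 32 min; less 45 min break → 10 h 47 min
Total worked: 54 h 22 min = 3262 min.
Regular 40 h 0 min = 2400 min at $46.75/h; overtime 14 h 22 min = 862 min at $93.50/h.
Pay = (2400 × $46.75 + 862 × $93.50) ÷ 60 = $3213.28.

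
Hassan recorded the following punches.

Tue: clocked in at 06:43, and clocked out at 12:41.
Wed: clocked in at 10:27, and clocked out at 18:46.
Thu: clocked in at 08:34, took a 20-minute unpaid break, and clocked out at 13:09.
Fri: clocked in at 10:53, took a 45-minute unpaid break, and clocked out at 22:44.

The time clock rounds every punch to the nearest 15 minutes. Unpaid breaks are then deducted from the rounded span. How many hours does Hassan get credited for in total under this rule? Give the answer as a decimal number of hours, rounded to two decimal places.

Tue: in 06:43→06:45, out 12:41→12:45; 6 h 0 min
Wed: in 10:27→10:30, out 18:46→18:45; 8 h 15 min
Thu: in 08:34→08:30, out 13:09→13:15; 4 h 45 min − 20 min = 4 h 25 min
Fri: in 10:53→11:00, out 22:44→22:45; 11 h 45 min − 45 min = 11 h 0 min
Total credited: 29 h 40 min.

29.67 hours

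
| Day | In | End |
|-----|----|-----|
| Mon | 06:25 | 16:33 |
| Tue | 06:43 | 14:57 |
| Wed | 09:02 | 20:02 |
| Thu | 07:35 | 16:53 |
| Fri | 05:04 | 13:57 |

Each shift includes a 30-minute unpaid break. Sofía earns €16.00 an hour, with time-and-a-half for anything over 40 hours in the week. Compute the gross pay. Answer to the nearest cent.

Mon: 06:25–16:33 = 10 h 8 min; less 30 min break → 9 h 38 min
Tue: 06:43–14:57 = 8 h 14 min; less 30 min break → 7 h 44 min
Wed: 09:02–20:02 = 11 h 0 min; less 30 min break → 10 h 30 min
Thu: 07:35–16:53 = 9 h 18 min; less 30 min break → 8 h 48 min
Fri: 05:04–13:57 = 8 h 53 min; less 30 min break → 8 h 23 min
Total worked: 45 h 3 min = 2703 min.
Regular 40 h 0 min = 2400 min at €16.00/h; overtime 5 h 3 min = 303 min at €24.00/h.
Pay = (2400 × €16.00 + 303 × €24.00) ÷ 60 = €761.20.

€761.20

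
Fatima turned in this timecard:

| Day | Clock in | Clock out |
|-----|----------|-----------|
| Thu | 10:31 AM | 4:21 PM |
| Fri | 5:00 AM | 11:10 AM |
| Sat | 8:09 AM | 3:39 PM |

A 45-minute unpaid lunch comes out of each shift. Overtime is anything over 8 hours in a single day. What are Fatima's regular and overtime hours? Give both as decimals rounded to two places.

Regular 17.25 hours, overtime 0.00 hours

Thu: 10:31 AM–4:21 PM = 5 h 50 min; less 45 min break → 5 h 5 min
Fri: 5:00 AM–11:10 AM = 6 h 10 min; less 45 min break → 5 h 25 min
Sat: 8:09 AM–3:39 PM = 7 h 30 min; less 45 min break → 6 h 45 min
Thu reg 5 h 5 min / OT 0 h 0 min; Fri reg 5 h 25 min / OT 0 h 0 min; Sat reg 6 h 45 min / OT 0 h 0 min.
Totals: regular 17 h 15 min, overtime 0 h 0 min.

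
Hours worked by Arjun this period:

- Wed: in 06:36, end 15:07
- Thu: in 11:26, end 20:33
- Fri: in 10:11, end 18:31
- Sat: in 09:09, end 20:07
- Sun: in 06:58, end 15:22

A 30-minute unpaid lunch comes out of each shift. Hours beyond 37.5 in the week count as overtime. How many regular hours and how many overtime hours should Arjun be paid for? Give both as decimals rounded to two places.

Regular 37.50 hours, overtime 5.33 hours

Wed: 06:36–15:07 = 8 h 31 min; less 30 min break → 8 h 1 min
Thu: 11:26–20:33 = 9 h 7 min; less 30 min break → 8 h 37 min
Fri: 10:11–18:31 = 8 h 20 min; less 30 min break → 7 h 50 min
Sat: 09:09–20:07 = 10 h 58 min; less 30 min break → 10 h 28 min
Sun: 06:58–15:22 = 8 h 24 min; less 30 min break → 7 h 54 min
Total worked: 42 h 50 min = 42.83 h.
Threshold 37.5 h → overtime 5 h 20 min, regular 37 h 30 min.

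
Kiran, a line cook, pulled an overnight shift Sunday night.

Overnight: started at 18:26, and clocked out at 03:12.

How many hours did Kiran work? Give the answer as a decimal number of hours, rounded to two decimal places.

Overnight: 18:26 → midnight = 5 h 34 min; midnight → 03:12 = 3 h 12 min; span 8 h 46 min

8.77 hours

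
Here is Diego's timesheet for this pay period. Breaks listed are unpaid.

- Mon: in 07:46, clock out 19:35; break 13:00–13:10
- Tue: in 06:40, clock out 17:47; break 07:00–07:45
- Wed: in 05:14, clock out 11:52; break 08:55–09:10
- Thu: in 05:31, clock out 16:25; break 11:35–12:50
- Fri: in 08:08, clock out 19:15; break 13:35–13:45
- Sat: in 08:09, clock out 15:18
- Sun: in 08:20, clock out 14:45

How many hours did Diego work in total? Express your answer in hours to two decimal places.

62.57 hours

Mon: 07:46–19:35 = 11 h 49 min; less 10 min break → 11 h 39 min
Tue: 06:40–17:47 = 11 h 7 min; less 45 min break → 10 h 22 min
Wed: 05:14–11:52 = 6 h 38 min; less 15 min break → 6 h 23 min
Thu: 05:31–16:25 = 10 h 54 min; less 75 min break → 9 h 39 min
Fri: 08:08–19:15 = 11 h 7 min; less 10 min break → 10 h 57 min
Sat: 08:09–15:18 = 7 h 9 min
Sun: 08:20–14:45 = 6 h 25 min
Total: 11 h 39 min + 10 h 22 min + 6 h 23 min + 9 h 39 min + 10 h 57 min + 7 h 9 min + 6 h 25 min = 62 h 34 min.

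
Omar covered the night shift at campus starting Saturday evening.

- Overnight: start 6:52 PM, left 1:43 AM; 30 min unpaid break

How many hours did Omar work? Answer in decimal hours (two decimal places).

Overnight: 6:52 PM → midnight = 5 h 8 min; midnight → 1:43 AM = 1 h 43 min; span 6 h 51 min; less 30 min break → 6 h 21 min

6.35 hours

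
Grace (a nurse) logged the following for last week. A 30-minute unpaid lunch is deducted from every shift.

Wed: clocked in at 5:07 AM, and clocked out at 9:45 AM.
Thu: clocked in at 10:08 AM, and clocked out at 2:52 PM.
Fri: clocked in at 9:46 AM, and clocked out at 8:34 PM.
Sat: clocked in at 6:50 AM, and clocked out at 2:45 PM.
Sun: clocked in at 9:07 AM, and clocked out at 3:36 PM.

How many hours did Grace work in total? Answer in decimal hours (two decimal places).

Wed: 5:07 AM–9:45 AM = 4 h 38 min; less 30 min break → 4 h 8 min
Thu: 10:08 AM–2:52 PM = 4 h 44 min; less 30 min break → 4 h 14 min
Fri: 9:46 AM–8:34 PM = 10 h 48 min; less 30 min break → 10 h 18 min
Sat: 6:50 AM–2:45 PM = 7 h 55 min; less 30 min break → 7 h 25 min
Sun: 9:07 AM–3:36 PM = 6 h 29 min; less 30 min break → 5 h 59 min
Total: 4 h 8 min + 4 h 14 min + 10 h 18 min + 7 h 25 min + 5 h 59 min = 32 h 4 min.

32.07 hours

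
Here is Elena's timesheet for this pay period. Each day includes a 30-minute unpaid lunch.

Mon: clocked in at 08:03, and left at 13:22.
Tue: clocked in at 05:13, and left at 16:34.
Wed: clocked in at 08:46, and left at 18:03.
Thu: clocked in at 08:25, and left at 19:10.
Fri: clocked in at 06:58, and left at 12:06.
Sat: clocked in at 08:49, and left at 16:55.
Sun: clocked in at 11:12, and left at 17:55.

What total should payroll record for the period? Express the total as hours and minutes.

53 h 9 min

Mon: 08:03–13:22 = 5 h 19 min; less 30 min break → 4 h 49 min
Tue: 05:13–16:34 = 11 h 21 min; less 30 min break → 10 h 51 min
Wed: 08:46–18:03 = 9 h 17 min; less 30 min break → 8 h 47 min
Thu: 08:25–19:10 = 10 h 45 min; less 30 min break → 10 h 15 min
Fri: 06:58–12:06 = 5 h 8 min; less 30 min break → 4 h 38 min
Sat: 08:49–16:55 = 8 h 6 min; less 30 min break → 7 h 36 min
Sun: 11:12–17:55 = 6 h 43 min; less 30 min break → 6 h 13 min
Total: 4 h 49 min + 10 h 51 min + 8 h 47 min + 10 h 15 min + 4 h 38 min + 7 h 36 min + 6 h 13 min = 53 h 9 min.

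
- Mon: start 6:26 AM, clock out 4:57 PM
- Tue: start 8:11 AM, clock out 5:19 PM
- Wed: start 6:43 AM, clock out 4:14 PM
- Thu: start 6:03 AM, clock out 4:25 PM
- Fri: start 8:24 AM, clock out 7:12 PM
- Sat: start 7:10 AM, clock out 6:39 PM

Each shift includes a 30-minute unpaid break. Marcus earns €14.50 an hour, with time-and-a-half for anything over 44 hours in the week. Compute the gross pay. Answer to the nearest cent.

€960.26

Mon: 6:26 AM–4:57 PM = 10 h 31 min; less 30 min break → 10 h 1 min
Tue: 8:11 AM–5:19 PM = 9 h 8 min; less 30 min break → 8 h 38 min
Wed: 6:43 AM–4:14 PM = 9 h 31 min; less 30 min break → 9 h 1 min
Thu: 6:03 AM–4:25 PM = 10 h 22 min; less 30 min break → 9 h 52 min
Fri: 8:24 AM–7:12 PM = 10 h 48 min; less 30 min break → 10 h 18 min
Sat: 7:10 AM–6:39 PM = 11 h 29 min; less 30 min break → 10 h 59 min
Total worked: 58 h 49 min = 3529 min.
Regular 44 h 0 min = 2640 min at €14.50/h; overtime 14 h 49 min = 889 min at €21.75/h.
Pay = (2640 × €14.50 + 889 × €21.75) ÷ 60 = €960.26.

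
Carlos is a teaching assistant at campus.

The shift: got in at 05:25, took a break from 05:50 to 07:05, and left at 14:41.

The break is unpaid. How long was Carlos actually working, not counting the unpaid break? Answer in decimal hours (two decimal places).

8.02 hours

The shift: 05:25–14:41 = 9 h 16 min; less 75 min break → 8 h 1 min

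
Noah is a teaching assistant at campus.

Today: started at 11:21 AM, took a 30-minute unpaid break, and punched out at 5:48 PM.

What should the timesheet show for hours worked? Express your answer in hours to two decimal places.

Today: 11:21 AM–5:48 PM = 6 h 27 min; less 30 min break → 5 h 57 min

5.95 hours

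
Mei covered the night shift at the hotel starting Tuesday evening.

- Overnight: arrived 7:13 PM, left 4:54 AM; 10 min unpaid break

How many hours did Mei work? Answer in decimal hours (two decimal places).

9.52 hours

Overnight: 7:13 PM → midnight = 4 h 47 min; midnight → 4:54 AM = 4 h 54 min; span 9 h 41 min; less 10 min break → 9 h 31 min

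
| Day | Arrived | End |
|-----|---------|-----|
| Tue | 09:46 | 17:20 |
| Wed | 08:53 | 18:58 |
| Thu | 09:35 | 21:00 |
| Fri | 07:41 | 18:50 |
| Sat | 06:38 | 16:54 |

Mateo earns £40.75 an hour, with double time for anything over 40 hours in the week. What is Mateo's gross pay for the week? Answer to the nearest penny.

Tue: 09:46–17:20 = 7 h 34 min
Wed: 08:53–18:58 = 10 h 5 min
Thu: 09:35–21:00 = 11 h 25 min
Fri: 07:41–18:50 = 11 h 9 min
Sat: 06:38–16:54 = 10 h 16 min
Total worked: 50 h 29 min = 3029 min.
Regular 40 h 0 min = 2400 min at £40.75/h; overtime 10 h 29 min = 629 min at £81.50/h.
Pay = (2400 × £40.75 + 629 × £81.50) ÷ 60 = £2484.39.

£2484.39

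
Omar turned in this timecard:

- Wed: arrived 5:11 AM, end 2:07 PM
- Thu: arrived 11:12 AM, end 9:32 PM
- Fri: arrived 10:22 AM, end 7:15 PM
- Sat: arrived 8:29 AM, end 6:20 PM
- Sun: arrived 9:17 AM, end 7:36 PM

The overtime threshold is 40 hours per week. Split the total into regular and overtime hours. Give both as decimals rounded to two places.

Regular 40.00 hours, overtime 8.32 hours

Wed: 5:11 AM–2:07 PM = 8 h 56 min
Thu: 11:12 AM–9:32 PM = 10 h 20 min
Fri: 10:22 AM–7:15 PM = 8 h 53 min
Sat: 8:29 AM–6:20 PM = 9 h 51 min
Sun: 9:17 AM–7:36 PM = 10 h 19 min
Total worked: 48 h 19 min = 48.32 h.
Threshold 40 h → overtime 8 h 19 min, regular 40 h 0 min.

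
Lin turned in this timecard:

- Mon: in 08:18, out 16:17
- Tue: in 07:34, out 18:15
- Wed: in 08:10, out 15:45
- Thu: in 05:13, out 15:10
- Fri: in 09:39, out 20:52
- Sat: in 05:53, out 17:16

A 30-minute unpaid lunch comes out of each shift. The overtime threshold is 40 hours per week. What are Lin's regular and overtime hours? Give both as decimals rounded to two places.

Regular 40.00 hours, overtime 15.80 hours

Mon: 08:18–16:17 = 7 h 59 min; less 30 min break → 7 h 29 min
Tue: 07:34–18:15 = 10 h 41 min; less 30 min break → 10 h 11 min
Wed: 08:10–15:45 = 7 h 35 min; less 30 min break → 7 h 5 min
Thu: 05:13–15:10 = 9 h 57 min; less 30 min break → 9 h 27 min
Fri: 09:39–20:52 = 11 h 13 min; less 30 min break → 10 h 43 min
Sat: 05:53–17:16 = 11 h 23 min; less 30 min break → 10 h 53 min
Total worked: 55 h 48 min = 55.80 h.
Threshold 40 h → overtime 15 h 48 min, regular 40 h 0 min.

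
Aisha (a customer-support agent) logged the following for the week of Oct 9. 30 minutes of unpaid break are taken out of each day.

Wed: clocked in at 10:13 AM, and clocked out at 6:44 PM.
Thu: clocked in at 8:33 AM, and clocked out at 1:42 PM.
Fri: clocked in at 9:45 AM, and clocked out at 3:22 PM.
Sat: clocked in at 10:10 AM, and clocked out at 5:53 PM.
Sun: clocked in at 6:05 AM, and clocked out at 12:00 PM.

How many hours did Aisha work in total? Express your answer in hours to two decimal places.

30.42 hours

Wed: 10:13 AM–6:44 PM = 8 h 31 min; less 30 min break → 8 h 1 min
Thu: 8:33 AM–1:42 PM = 5 h 9 min; less 30 min break → 4 h 39 min
Fri: 9:45 AM–3:22 PM = 5 h 37 min; less 30 min break → 5 h 7 min
Sat: 10:10 AM–5:53 PM = 7 h 43 min; less 30 min break → 7 h 13 min
Sun: 6:05 AM–12:00 PM = 5 h 55 min; less 30 min break → 5 h 25 min
Total: 8 h 1 min + 4 h 39 min + 5 h 7 min + 7 h 13 min + 5 h 25 min = 30 h 25 min.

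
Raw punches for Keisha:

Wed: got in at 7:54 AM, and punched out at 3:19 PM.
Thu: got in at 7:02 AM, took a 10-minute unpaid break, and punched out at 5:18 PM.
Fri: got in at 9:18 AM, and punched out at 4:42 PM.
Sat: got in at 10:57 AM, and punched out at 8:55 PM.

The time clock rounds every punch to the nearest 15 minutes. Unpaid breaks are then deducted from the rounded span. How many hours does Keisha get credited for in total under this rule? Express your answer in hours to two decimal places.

34.83 hours

Wed: in 7:54 AM→8:00 AM, out 3:19 PM→3:15 PM; 7 h 15 min
Thu: in 7:02 AM→7:00 AM, out 5:18 PM→5:15 PM; 10 h 15 min − 10 min = 10 h 5 min
Fri: in 9:18 AM→9:15 AM, out 4:42 PM→4:45 PM; 7 h 30 min
Sat: in 10:57 AM→11:00 AM, out 8:55 PM→9:00 PM; 10 h 0 min
Total credited: 34 h 50 min.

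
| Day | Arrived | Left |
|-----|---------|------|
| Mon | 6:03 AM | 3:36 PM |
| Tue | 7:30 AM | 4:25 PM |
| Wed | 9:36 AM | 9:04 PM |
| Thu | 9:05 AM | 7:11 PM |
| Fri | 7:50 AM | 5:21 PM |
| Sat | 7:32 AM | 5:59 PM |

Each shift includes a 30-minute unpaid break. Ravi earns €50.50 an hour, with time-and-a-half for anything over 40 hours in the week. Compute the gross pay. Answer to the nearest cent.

€3307.75

Mon: 6:03 AM–3:36 PM = 9 h 33 min; less 30 min break → 9 h 3 min
Tue: 7:30 AM–4:25 PM = 8 h 55 min; less 30 min break → 8 h 25 min
Wed: 9:36 AM–9:04 PM = 11 h 28 min; less 30 min break → 10 h 58 min
Thu: 9:05 AM–7:11 PM = 10 h 6 min; less 30 min break → 9 h 36 min
Fri: 7:50 AM–5:21 PM = 9 h 31 min; less 30 min break → 9 h 1 min
Sat: 7:32 AM–5:59 PM = 10 h 27 min; less 30 min break → 9 h 57 min
Total worked: 57 h 0 min = 3420 min.
Regular 40 h 0 min = 2400 min at €50.50/h; overtime 17 h 0 min = 1020 min at €75.75/h.
Pay = (2400 × €50.50 + 1020 × €75.75) ÷ 60 = €3307.75.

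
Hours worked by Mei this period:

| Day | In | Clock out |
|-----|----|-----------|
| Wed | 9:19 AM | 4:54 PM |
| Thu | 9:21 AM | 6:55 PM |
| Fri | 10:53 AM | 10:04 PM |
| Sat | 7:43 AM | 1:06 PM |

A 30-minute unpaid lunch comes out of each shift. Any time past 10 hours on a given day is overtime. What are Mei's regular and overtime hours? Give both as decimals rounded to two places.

Wed: 9:19 AM–4:54 PM = 7 h 35 min; less 30 min break → 7 h 5 min
Thu: 9:21 AM–6:55 PM = 9 h 34 min; less 30 min break → 9 h 4 min
Fri: 10:53 AM–10:04 PM = 11 h 11 min; less 30 min break → 10 h 41 min
Sat: 7:43 AM–1:06 PM = 5 h 23 min; less 30 min break → 4 h 53 min
Wed reg 7 h 5 min / OT 0 h 0 min; Thu reg 9 h 4 min / OT 0 h 0 min; Fri reg 10 h 0 min / OT 0 h 41 min; Sat reg 4 h 53 min / OT 0 h 0 min.
Totals: regular 31 h 2 min, overtime 0 h 41 min.

Regular 31.03 hours, overtime 0.68 hours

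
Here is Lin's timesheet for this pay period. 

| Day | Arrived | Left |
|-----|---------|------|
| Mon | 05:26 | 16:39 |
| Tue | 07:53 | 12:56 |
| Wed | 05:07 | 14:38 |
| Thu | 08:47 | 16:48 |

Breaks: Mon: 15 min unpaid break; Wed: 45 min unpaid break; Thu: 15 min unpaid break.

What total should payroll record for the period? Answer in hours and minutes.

Mon: 05:26–16:39 = 11 h 13 min; less 15 min break → 10 h 58 min
Tue: 07:53–12:56 = 5 h 3 min
Wed: 05:07–14:38 = 9 h 31 min; less 45 min break → 8 h 46 min
Thu: 08:47–16:48 = 8 h 1 min; less 15 min break → 7 h 46 min
Total: 10 h 58 min + 5 h 3 min + 8 h 46 min + 7 h 46 min = 32 h 33 min.

32 h 33 min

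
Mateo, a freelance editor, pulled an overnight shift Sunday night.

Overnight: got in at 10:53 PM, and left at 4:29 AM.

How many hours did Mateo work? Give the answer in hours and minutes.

5 h 36 min

Overnight: 10:53 PM → midnight = 1 h 7 min; midnight → 4:29 AM = 4 h 29 min; span 5 h 36 min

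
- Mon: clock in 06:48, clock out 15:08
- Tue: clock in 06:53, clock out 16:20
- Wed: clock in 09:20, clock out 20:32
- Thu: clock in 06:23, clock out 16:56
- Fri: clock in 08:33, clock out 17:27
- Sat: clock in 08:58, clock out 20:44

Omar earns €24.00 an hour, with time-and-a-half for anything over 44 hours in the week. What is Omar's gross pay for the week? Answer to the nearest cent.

Mon: 06:48–15:08 = 8 h 20 min
Tue: 06:53–16:20 = 9 h 27 min
Wed: 09:20–20:32 = 11 h 12 min
Thu: 06:23–16:56 = 10 h 33 min
Fri: 08:33–17:27 = 8 h 54 min
Sat: 08:58–20:44 = 11 h 46 min
Total worked: 60 h 12 min = 3612 min.
Regular 44 h 0 min = 2640 min at €24.00/h; overtime 16 h 12 min = 972 min at €36.00/h.
Pay = (2640 × €24.00 + 972 × €36.00) ÷ 60 = €1639.20.

€1639.20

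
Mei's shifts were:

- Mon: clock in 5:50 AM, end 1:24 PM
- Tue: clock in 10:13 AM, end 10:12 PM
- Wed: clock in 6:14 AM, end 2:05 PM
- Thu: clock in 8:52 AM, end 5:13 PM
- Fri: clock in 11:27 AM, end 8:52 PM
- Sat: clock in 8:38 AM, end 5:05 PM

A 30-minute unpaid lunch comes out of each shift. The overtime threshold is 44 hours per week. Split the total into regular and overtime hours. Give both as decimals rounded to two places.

Mon: 5:50 AM–1:24 PM = 7 h 34 min; less 30 min break → 7 h 4 min
Tue: 10:13 AM–10:12 PM = 11 h 59 min; less 30 min break → 11 h 29 min
Wed: 6:14 AM–2:05 PM = 7 h 51 min; less 30 min break → 7 h 21 min
Thu: 8:52 AM–5:13 PM = 8 h 21 min; less 30 min break → 7 h 51 min
Fri: 11:27 AM–8:52 PM = 9 h 25 min; less 30 min break → 8 h 55 min
Sat: 8:38 AM–5:05 PM = 8 h 27 min; less 30 min break → 7 h 57 min
Total worked: 50 h 37 min = 50.62 h.
Threshold 44 h → overtime 6 h 37 min, regular 44 h 0 min.

Regular 44.00 hours, overtime 6.62 hours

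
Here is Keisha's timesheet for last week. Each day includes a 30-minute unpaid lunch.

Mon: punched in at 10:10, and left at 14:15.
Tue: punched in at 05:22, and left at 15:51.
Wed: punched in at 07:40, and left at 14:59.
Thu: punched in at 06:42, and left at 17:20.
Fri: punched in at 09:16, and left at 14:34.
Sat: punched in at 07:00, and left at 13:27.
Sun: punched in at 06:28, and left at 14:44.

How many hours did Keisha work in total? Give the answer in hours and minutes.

49 h 2 min

Mon: 10:10–14:15 = 4 h 5 min; less 30 min break → 3 h 35 min
Tue: 05:22–15:51 = 10 h 29 min; less 30 min break → 9 h 59 min
Wed: 07:40–14:59 = 7 h 19 min; less 30 min break → 6 h 49 min
Thu: 06:42–17:20 = 10 h 38 min; less 30 min break → 10 h 8 min
Fri: 09:16–14:34 = 5 h 18 min; less 30 min break → 4 h 48 min
Sat: 07:00–13:27 = 6 h 27 min; less 30 min break → 5 h 57 min
Sun: 06:28–14:44 = 8 h 16 min; less 30 min break → 7 h 46 min
Total: 3 h 35 min + 9 h 59 min + 6 h 49 min + 10 h 8 min + 4 h 48 min + 5 h 57 min + 7 h 46 min = 49 h 2 min.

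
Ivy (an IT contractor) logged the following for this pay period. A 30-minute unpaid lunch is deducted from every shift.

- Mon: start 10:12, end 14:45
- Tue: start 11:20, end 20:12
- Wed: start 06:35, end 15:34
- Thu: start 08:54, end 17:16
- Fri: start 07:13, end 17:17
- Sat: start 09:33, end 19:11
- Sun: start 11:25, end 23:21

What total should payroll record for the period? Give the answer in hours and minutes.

58 h 54 min

Mon: 10:12–14:45 = 4 h 33 min; less 30 min break → 4 h 3 min
Tue: 11:20–20:12 = 8 h 52 min; less 30 min break → 8 h 22 min
Wed: 06:35–15:34 = 8 h 59 min; less 30 min break → 8 h 29 min
Thu: 08:54–17:16 = 8 h 22 min; less 30 min break → 7 h 52 min
Fri: 07:13–17:17 = 10 h 4 min; less 30 min break → 9 h 34 min
Sat: 09:33–19:11 = 9 h 38 min; less 30 min break → 9 h 8 min
Sun: 11:25–23:21 = 11 h 56 min; less 30 min break → 11 h 26 min
Total: 4 h 3 min + 8 h 22 min + 8 h 29 min + 7 h 52 min + 9 h 34 min + 9 h 8 min + 11 h 26 min = 58 h 54 min.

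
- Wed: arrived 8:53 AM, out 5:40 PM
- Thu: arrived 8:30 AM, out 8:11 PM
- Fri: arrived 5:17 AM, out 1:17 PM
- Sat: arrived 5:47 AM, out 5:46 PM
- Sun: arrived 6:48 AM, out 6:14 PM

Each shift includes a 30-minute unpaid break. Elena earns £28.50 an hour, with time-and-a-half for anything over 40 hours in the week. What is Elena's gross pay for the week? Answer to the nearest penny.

Wed: 8:53 AM–5:40 PM = 8 h 47 min; less 30 min break → 8 h 17 min
Thu: 8:30 AM–8:11 PM = 11 h 41 min; less 30 min break → 11 h 11 min
Fri: 5:17 AM–1:17 PM = 8 h 0 min; less 30 min break → 7 h 30 min
Sat: 5:47 AM–5:46 PM = 11 h 59 min; less 30 min break → 11 h 29 min
Sun: 6:48 AM–6:14 PM = 11 h 26 min; less 30 min break → 10 h 56 min
Total worked: 49 h 23 min = 2963 min.
Regular 40 h 0 min = 2400 min at £28.50/h; overtime 9 h 23 min = 563 min at £42.75/h.
Pay = (2400 × £28.50 + 563 × £42.75) ÷ 60 = £1541.14.

£1541.14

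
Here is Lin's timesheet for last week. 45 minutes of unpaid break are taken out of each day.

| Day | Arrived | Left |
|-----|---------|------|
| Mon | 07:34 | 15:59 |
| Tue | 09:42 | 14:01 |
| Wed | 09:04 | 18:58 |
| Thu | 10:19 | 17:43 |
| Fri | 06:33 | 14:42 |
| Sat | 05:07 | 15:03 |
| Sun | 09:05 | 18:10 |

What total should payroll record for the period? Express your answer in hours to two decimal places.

Mon: 07:34–15:59 = 8 h 25 min; less 45 min break → 7 h 40 min
Tue: 09:42–14:01 = 4 h 19 min; less 45 min break → 3 h 34 min
Wed: 09:04–18:58 = 9 h 54 min; less 45 min break → 9 h 9 min
Thu: 10:19–17:43 = 7 h 24 min; less 45 min break → 6 h 39 min
Fri: 06:33–14:42 = 8 h 9 min; less 45 min break → 7 h 24 min
Sat: 05:07–15:03 = 9 h 56 min; less 45 min break → 9 h 11 min
Sun: 09:05–18:10 = 9 h 5 min; less 45 min break → 8 h 20 min
Total: 7 h 40 min + 3 h 34 min + 9 h 9 min + 6 h 39 min + 7 h 24 min + 9 h 11 min + 8 h 20 min = 51 h 57 min.

51.95 hours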